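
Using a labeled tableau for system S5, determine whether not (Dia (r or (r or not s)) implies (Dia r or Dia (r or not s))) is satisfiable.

1. not (Dia (r or (r or not s)) implies (Dia r or Dia (r or not s))), 0
2. Dia (r or (r or not s)), 0   [neg-implies-rule on 1]
3. not (Dia r or Dia (r or not s)), 0   [neg-implies-rule on 1]
4. not Dia r, 0   [neg-or-rule on 3]
5. not Dia (r or not s), 0   [neg-or-rule on 3]
6. not r, 0   [neg-Dia-rule on 4 via 0R0]
7. not (r or not s), 0   [neg-Dia-rule on 5 via 0R0]
8. s, 0   [neg-or-rule on 7]
9. r or (r or not s), 1   [Dia-rule on 2: fresh world 1, 0R1]
10. not r, 1   [neg-Dia-rule on 4 via 0R1]
11. not (r or not s), 1   [neg-Dia-rule on 5 via 0R1]
12. s, 1   [neg-or-rule on 11]
13. r or not s, 1   [or-rule on 9 (branches; this branch)]
14. not s, 1   [or-rule on 13 (branches; this branch)]
Accessibility: 0R0, 0R1, 1R0, 1R1
Branch closes: s and not s both at 1.
All branches of the tableau close; one closing branch shown above.

Unsatisfiable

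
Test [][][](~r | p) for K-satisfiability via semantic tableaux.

1. [][][](~r | p), w0

Satisfiable (open branch found)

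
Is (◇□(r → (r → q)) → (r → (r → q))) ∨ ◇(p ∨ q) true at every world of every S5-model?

Valid in S5

Tableau for the negation ¬((◇□(r → (r → q)) → (r → (r → q))) ∨ ◇(p ∨ q)):
1. ¬((◇□(r → (r → q)) → (r → (r → q))) ∨ ◇(p ∨ q)), w0
2. ¬(◇□(r → (r → q)) → (r → (r → q))), w0   [¬∨-rule on 1]
3. ¬◇(p ∨ q), w0   [¬∨-rule on 1]
4. ◇□(r → (r → q)), w0   [¬→-rule on 2]
5. ¬(r → (r → q)), w0   [¬→-rule on 2]
6. r, w0   [¬→-rule on 5]
7. ¬(r → q), w0   [¬→-rule on 5]
8. ¬q, w0   [¬→-rule on 7]
9. ¬(p ∨ q), w0   [¬◇-rule on 3 via w0Rw0]
10. ¬p, w0   [¬∨-rule on 9]
11. □(r → (r → q)), w1   [◇-rule on 4: fresh world w1, w0Rw1]
12. ¬(p ∨ q), w1   [¬◇-rule on 3 via w0Rw1]
13. ¬p, w1   [¬∨-rule on 12]
14. ¬q, w1   [¬∨-rule on 12]
15. r → (r → q), w0   [□-rule on 11 via w1Rw0]
16. r → (r → q), w1   [□-rule on 11 via w1Rw1]
17. r → q, w0   [→-rule on 15 (branches; this branch)]
18. r → q, w1   [→-rule on 16 (branches; this branch)]
19. q, w0   [→-rule on 17 (branches; this branch)]
Accessibility: w0Rw0, w0Rw1, w1Rw0, w1Rw1
Branch closes: q and ¬q both at w0.
All branches of the negation close; one closing branch shown above.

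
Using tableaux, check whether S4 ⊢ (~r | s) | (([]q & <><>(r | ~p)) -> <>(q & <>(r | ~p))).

Tableau for the negation ~((~r | s) | (([]q & <><>(r | ~p)) -> <>(q & <>(r | ~p)))):
1. ~((~r | s) | (([]q & <><>(r | ~p)) -> <>(q & <>(r | ~p)))), u
2. ~(~r | s), u
3. ~(([]q & <><>(r | ~p)) -> <>(q & <>(r | ~p))), u
4. r, u
5. ~s, u
6. []q & <><>(r | ~p), u
7. ~<>(q & <>(r | ~p)), u
8. []q, u
9. <><>(r | ~p), u
10. ~(q & <>(r | ~p)), u
11. q, u
12. ~<>(r | ~p), u
13. ~(r | ~p), u
14. ~r, u
15. p, u
Accessibility: uRu
Branch closes: r and ~r both at u.
Every branch of the negation's tableau closes; the branch above is one of them.

Valid in S4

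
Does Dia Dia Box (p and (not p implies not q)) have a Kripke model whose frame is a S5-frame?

1. Dia Dia Box (p and (not p implies not q)), u
2. Dia Box (p and (not p implies not q)), v
3. Box (p and (not p implies not q)), w
4. p and (not p implies not q), u
5. p, u
6. not p implies not q, u
7. p and (not p implies not q), v
8. p, v
9. not p implies not q, v
10. p and (not p implies not q), w
11. p, w
12. not p implies not q, w
13. not q, u
14. not q, v
15. not q, w
Accessibility: uRu, uRv, uRw, vRu, vRv, vRw, wRu, wRv, wRw

Yes, satisfiable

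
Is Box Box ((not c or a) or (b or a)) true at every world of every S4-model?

Invalid (countermodel exists)

Tableau for the negation not Box Box ((not c or a) or (b or a)):
1. not Box Box ((not c or a) or (b or a)), u
2. not Box ((not c or a) or (b or a)), v   [neg-Box-rule on 1: fresh world v, uRv]
3. not ((not c or a) or (b or a)), w   [neg-Box-rule on 2: fresh world w, vRw]
4. not (not c or a), w   [neg-or-rule on 3]
5. not (b or a), w   [neg-or-rule on 3]
6. c, w   [neg-or-rule on 4]
7. not a, w   [neg-or-rule on 4]
8. not b, w   [neg-or-rule on 5]
Accessibility: uRu, uRv, uRw, vRv, vRw, wRw
The negation has an open branch (countermodel exists).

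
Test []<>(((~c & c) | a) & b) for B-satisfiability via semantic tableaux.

1. []<>(((~c & c) | a) & b), u
2. <>(((~c & c) | a) & b), u
3. ((~c & c) | a) & b, v
4. (~c & c) | a, v
5. b, v
6. <>(((~c & c) | a) & b), v
7. a, v
8. ((~c & c) | a) & b, w
9. (~c & c) | a, w
10. b, w
11. a, w
Accessibility: uRu, uRv, vRu, vRv, vRw, wRv, wRw

Yes, satisfiable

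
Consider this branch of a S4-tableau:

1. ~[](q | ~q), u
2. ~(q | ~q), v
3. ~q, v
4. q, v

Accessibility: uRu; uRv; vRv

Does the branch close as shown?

Both q and ~q appear at v.

Closed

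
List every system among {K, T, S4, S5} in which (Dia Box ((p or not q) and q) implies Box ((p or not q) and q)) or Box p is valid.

S5

S5-tableau for the negation not ((Dia Box ((p or not q) and q) implies Box ((p or not q) and q)) or Box p):
1. not ((Dia Box ((p or not q) and q) implies Box ((p or not q) and q)) or Box p), 0
2. not (Dia Box ((p or not q) and q) implies Box ((p or not q) and q)), 0
3. not Box p, 0
4. Dia Box ((p or not q) and q), 0
5. not Box ((p or not q) and q), 0
6. not p, 1
7. Box ((p or not q) and q), 2
8. (p or not q) and q, 0
9. p or not q, 0
10. q, 0
11. (p or not q) and q, 1
12. p or not q, 1
13. q, 1
14. (p or not q) and q, 2
15. p or not q, 2
16. q, 2
17. p, 0
18. not q, 1
Accessibility: 0R0, 0R1, 0R2, 1R0, 1R1, 1R2, 2R0, 2R1, 2R2
Branch closes: q and not q both at 1.
Every branch closes (one shown): valid in S5.
S4-tableau for the negation not ((Dia Box ((p or not q) and q) implies Box ((p or not q) and q)) or Box p):
1. not ((Dia Box ((p or not q) and q) implies Box ((p or not q) and q)) or Box p), 0
2. not (Dia Box ((p or not q) and q) implies Box ((p or not q) and q)), 0
3. not Box p, 0
4. Dia Box ((p or not q) and q), 0
5. not Box ((p or not q) and q), 0
6. not p, 1
7. Box ((p or not q) and q), 2
8. (p or not q) and q, 2
9. p or not q, 2
10. q, 2
11. p, 2
12. not ((p or not q) and q), 3
13. not q, 3
Accessibility: 0R0, 0R1, 0R2, 0R3, 1R1, 2R2, 3R3
Complete open branch: countermodel on an S4-frame, so not valid in S4, nor in K, T (the same frame is also a K-frame and a T-frame).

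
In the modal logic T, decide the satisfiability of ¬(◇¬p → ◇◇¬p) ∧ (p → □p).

1. ¬(◇¬p → ◇◇¬p) ∧ (p → □p), u
2. ¬(◇¬p → ◇◇¬p), u
3. p → □p, u
4. ◇¬p, u
5. ¬◇◇¬p, u
6. ¬◇¬p, u
7. p, u
8. □p, u
9. ¬p, v
10. ¬◇¬p, v
11. p, v
Accessibility: uRu, uRv, vRv
Branch closes: p and ¬p both at v.
Every branch closes; the branch above is one of them.

No, unsatisfiable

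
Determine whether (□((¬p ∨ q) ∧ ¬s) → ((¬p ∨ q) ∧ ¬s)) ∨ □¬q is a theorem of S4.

Tableau for the negation ¬((□((¬p ∨ q) ∧ ¬s) → ((¬p ∨ q) ∧ ¬s)) ∨ □¬q):
1. ¬((□((¬p ∨ q) ∧ ¬s) → ((¬p ∨ q) ∧ ¬s)) ∨ □¬q), 0
2. ¬(□((¬p ∨ q) ∧ ¬s) → ((¬p ∨ q) ∧ ¬s)), 0
3. ¬□¬q, 0
4. □((¬p ∨ q) ∧ ¬s), 0
5. ¬((¬p ∨ q) ∧ ¬s), 0
6. (¬p ∨ q) ∧ ¬s, 0
7. ¬p ∨ q, 0
8. ¬s, 0
9. ¬(¬p ∨ q), 0
10. p, 0
11. ¬q, 0
12. q, 0
Accessibility: 0R0
Branch closes: q and ¬q both at 0.
Every branch of the negation's tableau closes; the branch above is one of them.

Yes, valid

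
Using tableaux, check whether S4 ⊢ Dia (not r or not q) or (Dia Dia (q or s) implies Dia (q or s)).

Valid in S4

Tableau for the negation not (Dia (not r or not q) or (Dia Dia (q or s) implies Dia (q or s))):
1. not (Dia (not r or not q) or (Dia Dia (q or s) implies Dia (q or s))), w0
2. not Dia (not r or not q), w0
3. not (Dia Dia (q or s) implies Dia (q or s)), w0
4. Dia Dia (q or s), w0
5. not Dia (q or s), w0
6. not (not r or not q), w0
7. r, w0
8. q, w0
9. not (q or s), w0
10. not q, w0
11. not s, w0
Accessibility: w0Rw0
Branch closes: q and not q both at w0.
Every branch of the negation's tableau closes; the branch above is one of them.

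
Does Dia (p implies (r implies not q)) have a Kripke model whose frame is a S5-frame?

Satisfiable

1. Dia (p implies (r implies not q)), w0
2. p implies (r implies not q), w1
3. r implies not q, w1
4. not q, w1
Accessibility: w0Rw0, w0Rw1, w1Rw0, w1Rw1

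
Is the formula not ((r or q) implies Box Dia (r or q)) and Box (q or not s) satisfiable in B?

No, unsatisfiable

1. not ((r or q) implies Box Dia (r or q)) and Box (q or not s), u
2. not ((r or q) implies Box Dia (r or q)), u
3. Box (q or not s), u
4. r or q, u
5. not Box Dia (r or q), u
6. q or not s, u
7. q, u
8. not s, u
9. not Dia (r or q), v
10. q or not s, v
11. not (r or q), u
12. not r, u
13. not q, u
Accessibility: uRu, uRv, vRu, vRv
Branch closes: q and not q both at u.
Every branch closes; the branch above is one of them.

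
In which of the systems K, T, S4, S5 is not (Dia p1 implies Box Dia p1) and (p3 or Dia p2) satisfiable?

S4-tableau for the formula:
1. not (Dia p1 implies Box Dia p1) and (p3 or Dia p2), 0
2. not (Dia p1 implies Box Dia p1), 0
3. p3 or Dia p2, 0
4. Dia p1, 0
5. not Box Dia p1, 0
6. Dia p2, 0
7. p1, 1
8. not Dia p1, 2
9. not p1, 2
10. p2, 3
Accessibility: 0R0, 0R1, 0R2, 0R3, 1R1, 2R2, 3R3
Complete open branch: satisfiable in S4, hence also in K, T (this S4-model is also a K-model and a T-model).
S5-tableau for the formula:
1. not (Dia p1 implies Box Dia p1) and (p3 or Dia p2), 0
2. not (Dia p1 implies Box Dia p1), 0
3. p3 or Dia p2, 0
4. Dia p1, 0
5. not Box Dia p1, 0
6. Dia p2, 0
7. p1, 1
8. not Dia p1, 2
9. not p1, 0
10. not p1, 1
Accessibility: 0R0, 0R1, 0R2, 1R0, 1R1, 1R2, 2R0, 2R1, 2R2
Branch closes: p1 and not p1 both at 1.
Every branch closes (one shown): unsatisfiable in S5.

K, T, S4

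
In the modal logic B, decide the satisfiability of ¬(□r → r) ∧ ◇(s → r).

Unsatisfiable

1. ¬(□r → r) ∧ ◇(s → r), 0
2. ¬(□r → r), 0
3. ◇(s → r), 0
4. □r, 0
5. ¬r, 0
6. r, 0
Accessibility: 0R0
Branch closes: r and ¬r both at 0.
(One branch shown.) All branches close.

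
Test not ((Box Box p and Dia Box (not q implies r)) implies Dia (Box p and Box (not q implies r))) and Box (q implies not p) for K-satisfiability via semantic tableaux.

No, unsatisfiable

1. not ((Box Box p and Dia Box (not q implies r)) implies Dia (Box p and Box (not q implies r))) and Box (q implies not p), w0
2. not ((Box Box p and Dia Box (not q implies r)) implies Dia (Box p and Box (not q implies r))), w0
3. Box (q implies not p), w0
4. Box Box p and Dia Box (not q implies r), w0
5. not Dia (Box p and Box (not q implies r)), w0
6. Box Box p, w0
7. Dia Box (not q implies r), w0
8. Box (not q implies r), w1
9. q implies not p, w1
10. not (Box p and Box (not q implies r)), w1
11. Box p, w1
12. not p, w1
13. not Box (not q implies r), w1
14. not (not q implies r), w2
15. not q, w2
16. not r, w2
17. not q implies r, w2
18. p, w2
19. r, w2
Accessibility: w0Rw1, w1Rw2
Branch closes: r and not r both at w2.
Every branch closes; the branch above is one of them.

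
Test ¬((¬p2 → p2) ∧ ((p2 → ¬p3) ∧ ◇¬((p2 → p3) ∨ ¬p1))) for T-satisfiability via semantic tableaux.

1. ¬((¬p2 → p2) ∧ ((p2 → ¬p3) ∧ ◇¬((p2 → p3) ∨ ¬p1))), w0
2. ¬((p2 → ¬p3) ∧ ◇¬((p2 → p3) ∨ ¬p1)), w0
3. ¬◇¬((p2 → p3) ∨ ¬p1), w0
4. (p2 → p3) ∨ ¬p1, w0
5. ¬p1, w0
Accessibility: w0Rw0

Yes, satisfiable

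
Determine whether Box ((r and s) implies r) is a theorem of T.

Valid

Tableau for the negation not Box ((r and s) implies r):
1. not Box ((r and s) implies r), u
2. not ((r and s) implies r), v
3. r and s, v
4. not r, v
5. r, v
6. s, v
Accessibility: uRu, uRv, vRv
Branch closes: r and not r both at v.
Every branch of the negation's tableau closes; the branch above is one of them.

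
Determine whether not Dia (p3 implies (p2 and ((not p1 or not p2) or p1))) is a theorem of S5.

Tableau for the negation Dia (p3 implies (p2 and ((not p1 or not p2) or p1))):
1. Dia (p3 implies (p2 and ((not p1 or not p2) or p1))), w0
2. p3 implies (p2 and ((not p1 or not p2) or p1)), w1
3. p2 and ((not p1 or not p2) or p1), w1
4. p2, w1
5. (not p1 or not p2) or p1, w1
6. p1, w1
Accessibility: w0Rw0, w0Rw1, w1Rw0, w1Rw1
The negation has an open branch (countermodel exists).

No, not valid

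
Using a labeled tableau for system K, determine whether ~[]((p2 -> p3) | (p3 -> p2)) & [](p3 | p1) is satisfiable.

Unsatisfiable

1. ~[]((p2 -> p3) | (p3 -> p2)) & [](p3 | p1), u
2. ~[]((p2 -> p3) | (p3 -> p2)), u
3. [](p3 | p1), u
4. ~((p2 -> p3) | (p3 -> p2)), v
5. ~(p2 -> p3), v
6. ~(p3 -> p2), v
7. p2, v
8. ~p3, v
9. p3, v
10. ~p2, v
Accessibility: uRv
Branch closes: p3 and ~p3 both at v.
(One branch shown.) All branches close.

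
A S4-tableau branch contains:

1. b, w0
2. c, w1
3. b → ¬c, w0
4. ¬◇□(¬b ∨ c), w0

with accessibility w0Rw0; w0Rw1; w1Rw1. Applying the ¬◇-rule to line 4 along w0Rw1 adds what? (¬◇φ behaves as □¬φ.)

¬◇φ behaves as □¬φ: propagate the negated body to each accessible world.

¬□(¬b ∨ c), w1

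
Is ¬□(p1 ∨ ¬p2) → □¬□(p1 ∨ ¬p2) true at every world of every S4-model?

Invalid (countermodel exists)

Tableau for the negation ¬(¬□(p1 ∨ ¬p2) → □¬□(p1 ∨ ¬p2)):
1. ¬(¬□(p1 ∨ ¬p2) → □¬□(p1 ∨ ¬p2)), 0
2. ¬□(p1 ∨ ¬p2), 0
3. ¬□¬□(p1 ∨ ¬p2), 0
4. ¬(p1 ∨ ¬p2), 1
5. ¬p1, 1
6. p2, 1
7. □(p1 ∨ ¬p2), 2
8. p1 ∨ ¬p2, 2
9. ¬p2, 2
Accessibility: 0R0, 0R1, 0R2, 1R1, 2R2
The negation has an open branch (countermodel exists).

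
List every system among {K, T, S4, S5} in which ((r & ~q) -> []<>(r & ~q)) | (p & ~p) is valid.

S5

S5-tableau for the negation ~(((r & ~q) -> []<>(r & ~q)) | (p & ~p)):
1. ~(((r & ~q) -> []<>(r & ~q)) | (p & ~p)), w0
2. ~((r & ~q) -> []<>(r & ~q)), w0
3. ~(p & ~p), w0
4. r & ~q, w0
5. ~[]<>(r & ~q), w0
6. r, w0
7. ~q, w0
8. p, w0
9. ~<>(r & ~q), w1
10. ~(r & ~q), w0
11. ~(r & ~q), w1
12. q, w0
Accessibility: w0Rw0, w0Rw1, w1Rw0, w1Rw1
Branch closes: q and ~q both at w0.
Every branch closes (one shown): valid in S5.
S4-tableau for the negation ~(((r & ~q) -> []<>(r & ~q)) | (p & ~p)):
1. ~(((r & ~q) -> []<>(r & ~q)) | (p & ~p)), w0
2. ~((r & ~q) -> []<>(r & ~q)), w0
3. ~(p & ~p), w0
4. r & ~q, w0
5. ~[]<>(r & ~q), w0
6. r, w0
7. ~q, w0
8. p, w0
9. ~<>(r & ~q), w1
10. ~(r & ~q), w1
11. q, w1
Accessibility: w0Rw0, w0Rw1, w1Rw1
Complete open branch: countermodel on an S4-frame, so not valid in S4, nor in K, T (the same frame is also a K-frame and a T-frame).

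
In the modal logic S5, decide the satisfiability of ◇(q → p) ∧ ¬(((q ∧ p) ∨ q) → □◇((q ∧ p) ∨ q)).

1. ◇(q → p) ∧ ¬(((q ∧ p) ∨ q) → □◇((q ∧ p) ∨ q)), 0
2. ◇(q → p), 0
3. ¬(((q ∧ p) ∨ q) → □◇((q ∧ p) ∨ q)), 0
4. (q ∧ p) ∨ q, 0
5. ¬□◇((q ∧ p) ∨ q), 0
6. q ∧ p, 0
7. q, 0
8. p, 0
9. q → p, 1
10. p, 1
11. ¬◇((q ∧ p) ∨ q), 2
12. ¬((q ∧ p) ∨ q), 0
13. ¬(q ∧ p), 0
14. ¬q, 0
Accessibility: 0R0, 0R1, 0R2, 1R0, 1R1, 1R2, 2R0, 2R1, 2R2
Branch closes: q and ¬q both at 0.
Every branch closes; the branch above is one of them.

Unsatisfiable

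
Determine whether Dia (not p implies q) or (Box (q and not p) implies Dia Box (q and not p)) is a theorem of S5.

Tableau for the negation not (Dia (not p implies q) or (Box (q and not p) implies Dia Box (q and not p))):
1. not (Dia (not p implies q) or (Box (q and not p) implies Dia Box (q and not p))), u
2. not Dia (not p implies q), u   [neg-or-rule on 1]
3. not (Box (q and not p) implies Dia Box (q and not p)), u   [neg-or-rule on 1]
4. Box (q and not p), u   [neg-implies-rule on 3]
5. not Dia Box (q and not p), u   [neg-implies-rule on 3]
6. not (not p implies q), u   [neg-Dia-rule on 2 via uRu]
7. not p, u   [neg-implies-rule on 6]
8. not q, u   [neg-implies-rule on 6]
9. q and not p, u   [Box-rule on 4 via uRu]
10. q, u   [and-rule on 9]
Accessibility: uRu
Branch closes: q and not q both at u.
All branches of the negation close; one closing branch shown above.

Yes, valid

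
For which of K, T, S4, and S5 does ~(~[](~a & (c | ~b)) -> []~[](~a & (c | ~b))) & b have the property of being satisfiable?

S4-tableau for the formula:
1. ~(~[](~a & (c | ~b)) -> []~[](~a & (c | ~b))) & b, 0
2. ~(~[](~a & (c | ~b)) -> []~[](~a & (c | ~b))), 0   [&-rule on 1]
3. b, 0   [&-rule on 1]
4. ~[](~a & (c | ~b)), 0   [~->-rule on 2]
5. ~[]~[](~a & (c | ~b)), 0   [~->-rule on 2]
6. ~(~a & (c | ~b)), 1   [~[]-rule on 4: fresh world 1, 0R1]
7. ~(c | ~b), 1   [~&-rule on 6 (branches; this branch)]
8. ~c, 1   [~|-rule on 7]
9. b, 1   [~|-rule on 7]
10. [](~a & (c | ~b)), 2   [~[]-rule on 5: fresh world 2, 0R2]
11. ~a & (c | ~b), 2   [[]-rule on 10 via 2R2]
12. ~a, 2   [&-rule on 11]
13. c | ~b, 2   [&-rule on 11]
14. ~b, 2   [|-rule on 13 (branches; this branch)]
Accessibility: 0R0, 0R1, 0R2, 1R1, 2R2
Complete open branch: satisfiable in S4, hence also in K, T (this S4-model is also a K-model and a T-model).
S5-tableau for the formula:
1. ~(~[](~a & (c | ~b)) -> []~[](~a & (c | ~b))) & b, 0
2. ~(~[](~a & (c | ~b)) -> []~[](~a & (c | ~b))), 0   [&-rule on 1]
3. b, 0   [&-rule on 1]
4. ~[](~a & (c | ~b)), 0   [~->-rule on 2]
5. ~[]~[](~a & (c | ~b)), 0   [~->-rule on 2]
6. ~(~a & (c | ~b)), 1   [~[]-rule on 4: fresh world 1, 0R1]
7. ~(c | ~b), 1   [~&-rule on 6 (branches; this branch)]
8. ~c, 1   [~|-rule on 7]
9. b, 1   [~|-rule on 7]
10. [](~a & (c | ~b)), 2   [~[]-rule on 5: fresh world 2, 0R2]
11. ~a & (c | ~b), 0   [[]-rule on 10 via 2R0]
12. ~a, 0   [&-rule on 11]
13. c | ~b, 0   [&-rule on 11]
14. ~a & (c | ~b), 1   [[]-rule on 10 via 2R1]
15. ~a, 1   [&-rule on 14]
16. c | ~b, 1   [&-rule on 14]
17. ~a & (c | ~b), 2   [[]-rule on 10 via 2R2]
18. ~a, 2   [&-rule on 17]
19. c | ~b, 2   [&-rule on 17]
20. c, 0   [|-rule on 13 (branches; this branch)]
21. ~b, 1   [|-rule on 16 (branches; this branch)]
Accessibility: 0R0, 0R1, 0R2, 1R0, 1R1, 1R2, 2R0, 2R1, 2R2
Branch closes: b and ~b both at 1.
Every branch closes (one shown): unsatisfiable in S5.

K, T, S4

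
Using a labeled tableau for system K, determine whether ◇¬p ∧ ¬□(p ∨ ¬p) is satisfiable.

1. ◇¬p ∧ ¬□(p ∨ ¬p), u
2. ◇¬p, u   [∧-rule on 1]
3. ¬□(p ∨ ¬p), u   [∧-rule on 1]
4. ¬p, v   [◇-rule on 2: fresh world v, uRv]
5. ¬(p ∨ ¬p), w   [¬□-rule on 3: fresh world w, uRw]
6. ¬p, w   [¬∨-rule on 5]
7. p, w   [¬∨-rule on 5]
Accessibility: uRv, uRw
Branch closes: p and ¬p both at w.
(One branch shown.) All branches close.

Unsatisfiable (every branch closes)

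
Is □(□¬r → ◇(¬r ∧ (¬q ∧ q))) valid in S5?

Tableau for the negation ¬□(□¬r → ◇(¬r ∧ (¬q ∧ q))):
1. ¬□(□¬r → ◇(¬r ∧ (¬q ∧ q))), w0
2. ¬(□¬r → ◇(¬r ∧ (¬q ∧ q))), w1
3. □¬r, w1
4. ¬◇(¬r ∧ (¬q ∧ q)), w1
5. ¬r, w0
6. ¬r, w1
7. ¬(¬r ∧ (¬q ∧ q)), w0
8. ¬(¬r ∧ (¬q ∧ q)), w1
9. ¬(¬q ∧ q), w0
10. ¬(¬q ∧ q), w1
11. ¬q, w0
12. ¬q, w1
Accessibility: w0Rw0, w0Rw1, w1Rw0, w1Rw1
The negation has an open branch (countermodel exists).

No, not valid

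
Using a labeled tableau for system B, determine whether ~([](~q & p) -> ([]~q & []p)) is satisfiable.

No, unsatisfiable

1. ~([](~q & p) -> ([]~q & []p)), u
2. [](~q & p), u
3. ~([]~q & []p), u
4. ~q & p, u
5. ~q, u
6. p, u
7. ~[]p, u
8. ~p, v
9. ~q & p, v
10. ~q, v
11. p, v
Accessibility: uRu, uRv, vRu, vRv
Branch closes: p and ~p both at v.
(One branch shown.) All branches close.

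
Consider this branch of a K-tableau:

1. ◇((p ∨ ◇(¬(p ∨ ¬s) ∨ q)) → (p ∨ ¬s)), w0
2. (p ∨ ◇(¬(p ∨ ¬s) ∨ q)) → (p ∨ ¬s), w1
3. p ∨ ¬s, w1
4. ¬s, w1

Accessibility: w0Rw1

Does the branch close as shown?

Not closed

No world carries both an atom and its negation.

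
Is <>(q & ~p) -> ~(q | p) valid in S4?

No, not valid

Tableau for the negation ~(<>(q & ~p) -> ~(q | p)):
1. ~(<>(q & ~p) -> ~(q | p)), u
2. <>(q & ~p), u
3. q | p, u
4. p, u
5. q & ~p, v
6. q, v
7. ~p, v
Accessibility: uRu, uRv, vRv
The negation has an open branch (countermodel exists).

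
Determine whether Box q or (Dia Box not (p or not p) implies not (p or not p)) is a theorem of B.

Tableau for the negation not (Box q or (Dia Box not (p or not p) implies not (p or not p))):
1. not (Box q or (Dia Box not (p or not p) implies not (p or not p))), w0
2. not Box q, w0
3. not (Dia Box not (p or not p) implies not (p or not p)), w0
4. Dia Box not (p or not p), w0
5. p or not p, w0
6. not p, w0
7. not q, w1
8. Box not (p or not p), w2
9. not (p or not p), w0
10. p, w0
Accessibility: w0Rw0, w0Rw1, w0Rw2, w1Rw0, w1Rw1, w2Rw0, w2Rw2
Branch closes: p and not p both at w0.
Every branch of the negation's tableau closes; the branch above is one of them.

Yes, valid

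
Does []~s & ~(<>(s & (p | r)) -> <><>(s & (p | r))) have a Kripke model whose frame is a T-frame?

Unsatisfiable (every branch closes)

1. []~s & ~(<>(s & (p | r)) -> <><>(s & (p | r))), w0
2. []~s, w0
3. ~(<>(s & (p | r)) -> <><>(s & (p | r))), w0
4. <>(s & (p | r)), w0
5. ~<><>(s & (p | r)), w0
6. ~s, w0
7. ~<>(s & (p | r)), w0
8. ~(s & (p | r)), w0
9. ~(p | r), w0
10. ~p, w0
11. ~r, w0
12. s & (p | r), w1
13. s, w1
14. p | r, w1
15. ~s, w1
Accessibility: w0Rw0, w0Rw1, w1Rw1
Branch closes: s and ~s both at w1.
All branches of the tableau close; one closing branch shown above.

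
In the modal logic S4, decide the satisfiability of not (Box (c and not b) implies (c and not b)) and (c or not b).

1. not (Box (c and not b) implies (c and not b)) and (c or not b), u
2. not (Box (c and not b) implies (c and not b)), u
3. c or not b, u
4. Box (c and not b), u
5. not (c and not b), u
6. c and not b, u
7. c, u
8. not b, u
9. b, u
Accessibility: uRu
Branch closes: b and not b both at u.
Every branch closes; the branch above is one of them.

No, unsatisfiable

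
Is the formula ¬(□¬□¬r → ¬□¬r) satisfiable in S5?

1. ¬(□¬□¬r → ¬□¬r), u
2. □¬□¬r, u
3. □¬r, u
4. ¬□¬r, u
5. ¬r, u
6. r, v
7. ¬□¬r, v
8. ¬r, v
Accessibility: uRu, uRv, vRu, vRv
Branch closes: r and ¬r both at v.
All branches of the tableau close; one closing branch shown above.

Unsatisfiable (every branch closes)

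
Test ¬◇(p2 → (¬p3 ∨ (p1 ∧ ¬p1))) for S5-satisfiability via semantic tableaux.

Satisfiable

1. ¬◇(p2 → (¬p3 ∨ (p1 ∧ ¬p1))), 0
2. ¬(p2 → (¬p3 ∨ (p1 ∧ ¬p1))), 0
3. p2, 0
4. ¬(¬p3 ∨ (p1 ∧ ¬p1)), 0
5. p3, 0
6. ¬(p1 ∧ ¬p1), 0
7. p1, 0
Accessibility: 0R0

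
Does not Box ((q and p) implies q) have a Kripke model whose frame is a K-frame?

1. not Box ((q and p) implies q), w0
2. not ((q and p) implies q), w1   [neg-Box-rule on 1: fresh world w1, w0Rw1]
3. q and p, w1   [neg-implies-rule on 2]
4. not q, w1   [neg-implies-rule on 2]
5. q, w1   [and-rule on 3]
6. p, w1   [and-rule on 3]
Accessibility: w0Rw1
Branch closes: q and not q both at w1.
All branches of the tableau close; one closing branch shown above.

No, unsatisfiable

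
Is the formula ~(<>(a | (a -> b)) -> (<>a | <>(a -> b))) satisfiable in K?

1. ~(<>(a | (a -> b)) -> (<>a | <>(a -> b))), w0
2. <>(a | (a -> b)), w0   [~->-rule on 1]
3. ~(<>a | <>(a -> b)), w0   [~->-rule on 1]
4. ~<>a, w0   [~|-rule on 3]
5. ~<>(a -> b), w0   [~|-rule on 3]
6. a | (a -> b), w1   [<>-rule on 2: fresh world w1, w0Rw1]
7. ~a, w1   [~<>-rule on 4 via w0Rw1]
8. ~(a -> b), w1   [~<>-rule on 5 via w0Rw1]
9. a, w1   [~->-rule on 8]
10. ~b, w1   [~->-rule on 8]
Accessibility: w0Rw1
Branch closes: a and ~a both at w1.
(One branch shown.) All branches close.

Unsatisfiable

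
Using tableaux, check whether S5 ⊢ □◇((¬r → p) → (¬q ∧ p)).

No, not valid

Tableau for the negation ¬□◇((¬r → p) → (¬q ∧ p)):
1. ¬□◇((¬r → p) → (¬q ∧ p)), w0
2. ¬◇((¬r → p) → (¬q ∧ p)), w1
3. ¬((¬r → p) → (¬q ∧ p)), w0
4. ¬r → p, w0
5. ¬(¬q ∧ p), w0
6. ¬((¬r → p) → (¬q ∧ p)), w1
7. ¬r → p, w1
8. ¬(¬q ∧ p), w1
9. p, w0
10. q, w0
11. p, w1
12. q, w1
Accessibility: w0Rw0, w0Rw1, w1Rw0, w1Rw1
The negation has an open branch (countermodel exists).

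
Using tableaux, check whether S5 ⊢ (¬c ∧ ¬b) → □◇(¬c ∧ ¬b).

Tableau for the negation ¬((¬c ∧ ¬b) → □◇(¬c ∧ ¬b)):
1. ¬((¬c ∧ ¬b) → □◇(¬c ∧ ¬b)), 0
2. ¬c ∧ ¬b, 0
3. ¬□◇(¬c ∧ ¬b), 0
4. ¬c, 0
5. ¬b, 0
6. ¬◇(¬c ∧ ¬b), 1
7. ¬(¬c ∧ ¬b), 0
8. ¬(¬c ∧ ¬b), 1
9. b, 0
Accessibility: 0R0, 0R1, 1R0, 1R1
Branch closes: b and ¬b both at 0.
All branches of the negation close; one closing branch shown above.

Valid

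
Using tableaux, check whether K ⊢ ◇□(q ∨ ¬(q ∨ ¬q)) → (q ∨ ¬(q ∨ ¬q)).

No, not valid

Tableau for the negation ¬(◇□(q ∨ ¬(q ∨ ¬q)) → (q ∨ ¬(q ∨ ¬q))):
1. ¬(◇□(q ∨ ¬(q ∨ ¬q)) → (q ∨ ¬(q ∨ ¬q))), 0
2. ◇□(q ∨ ¬(q ∨ ¬q)), 0
3. ¬(q ∨ ¬(q ∨ ¬q)), 0
4. ¬q, 0
5. q ∨ ¬q, 0
6. □(q ∨ ¬(q ∨ ¬q)), 1
Accessibility: 0R1
The negation has an open branch (countermodel exists).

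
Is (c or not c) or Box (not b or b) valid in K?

Tableau for the negation not ((c or not c) or Box (not b or b)):
1. not ((c or not c) or Box (not b or b)), u
2. not (c or not c), u
3. not Box (not b or b), u
4. not c, u
5. c, u
Branch closes: c and not c both at u.
Every branch of the negation's tableau closes; the branch above is one of them.

Valid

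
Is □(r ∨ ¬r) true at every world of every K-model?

Valid

Tableau for the negation ¬□(r ∨ ¬r):
1. ¬□(r ∨ ¬r), 0
2. ¬(r ∨ ¬r), 1
3. ¬r, 1
4. r, 1
Accessibility: 0R1
Branch closes: r and ¬r both at 1.
All branches of the negation close; one closing branch shown above.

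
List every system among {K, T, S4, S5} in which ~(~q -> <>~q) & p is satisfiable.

K-tableau for the formula:
1. ~(~q -> <>~q) & p, w0
2. ~(~q -> <>~q), w0
3. p, w0
4. ~q, w0
5. ~<>~q, w0
Complete open branch: satisfiable in K.
T-tableau for the formula:
1. ~(~q -> <>~q) & p, w0
2. ~(~q -> <>~q), w0
3. p, w0
4. ~q, w0
5. ~<>~q, w0
6. q, w0
Accessibility: w0Rw0
Branch closes: q and ~q both at w0.
Every branch closes (one shown): unsatisfiable in T, hence also in S4, S5 (every S4/S5-frame is a T-frame).

K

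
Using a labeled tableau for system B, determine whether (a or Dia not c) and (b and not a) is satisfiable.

1. (a or Dia not c) and (b and not a), w0
2. a or Dia not c, w0   [and-rule on 1]
3. b and not a, w0   [and-rule on 1]
4. b, w0   [and-rule on 3]
5. not a, w0   [and-rule on 3]
6. Dia not c, w0   [or-rule on 2 (branches; this branch)]
7. not c, w1   [Dia-rule on 6: fresh world w1, w0Rw1]
Accessibility: w0Rw0, w0Rw1, w1Rw0, w1Rw1

Satisfiable (open branch found)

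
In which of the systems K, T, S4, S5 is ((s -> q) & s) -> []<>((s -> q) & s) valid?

S5-tableau for the negation ~(((s -> q) & s) -> []<>((s -> q) & s)):
1. ~(((s -> q) & s) -> []<>((s -> q) & s)), w0
2. (s -> q) & s, w0   [~->-rule on 1]
3. ~[]<>((s -> q) & s), w0   [~->-rule on 1]
4. s -> q, w0   [&-rule on 2]
5. s, w0   [&-rule on 2]
6. q, w0   [->-rule on 4 (branches; this branch)]
7. ~<>((s -> q) & s), w1   [~[]-rule on 3: fresh world w1, w0Rw1]
8. ~((s -> q) & s), w0   [~<>-rule on 7 via w1Rw0]
9. ~((s -> q) & s), w1   [~<>-rule on 7 via w1Rw1]
10. ~(s -> q), w0   [~&-rule on 8 (branches; this branch)]
11. ~q, w0   [~->-rule on 10]
Accessibility: w0Rw0, w0Rw1, w1Rw0, w1Rw1
Branch closes: q and ~q both at w0.
Every branch closes (one shown): valid in S5.
S4-tableau for the negation ~(((s -> q) & s) -> []<>((s -> q) & s)):
1. ~(((s -> q) & s) -> []<>((s -> q) & s)), w0
2. (s -> q) & s, w0   [~->-rule on 1]
3. ~[]<>((s -> q) & s), w0   [~->-rule on 1]
4. s -> q, w0   [&-rule on 2]
5. s, w0   [&-rule on 2]
6. q, w0   [->-rule on 4 (branches; this branch)]
7. ~<>((s -> q) & s), w1   [~[]-rule on 3: fresh world w1, w0Rw1]
8. ~((s -> q) & s), w1   [~<>-rule on 7 via w1Rw1]
9. ~s, w1   [~&-rule on 8 (branches; this branch)]
Accessibility: w0Rw0, w0Rw1, w1Rw1
Complete open branch: countermodel on an S4-frame, so not valid in S4, nor in K, T (the same frame is also a K-frame and a T-frame).

S5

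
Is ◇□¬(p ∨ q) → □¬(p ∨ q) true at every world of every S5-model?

Tableau for the negation ¬(◇□¬(p ∨ q) → □¬(p ∨ q)):
1. ¬(◇□¬(p ∨ q) → □¬(p ∨ q)), u
2. ◇□¬(p ∨ q), u
3. ¬□¬(p ∨ q), u
4. □¬(p ∨ q), v
5. ¬(p ∨ q), u
6. ¬p, u
7. ¬q, u
8. ¬(p ∨ q), v
9. ¬p, v
10. ¬q, v
11. p ∨ q, w
12. ¬(p ∨ q), w
13. ¬p, w
14. ¬q, w
15. q, w
Accessibility: uRu, uRv, uRw, vRu, vRv, vRw, wRu, wRv, wRw
Branch closes: q and ¬q both at w.
All branches of the negation close; one closing branch shown above.

Valid in S5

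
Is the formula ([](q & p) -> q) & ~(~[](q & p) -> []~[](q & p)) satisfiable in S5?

Unsatisfiable (every branch closes)

1. ([](q & p) -> q) & ~(~[](q & p) -> []~[](q & p)), 0
2. [](q & p) -> q, 0
3. ~(~[](q & p) -> []~[](q & p)), 0
4. ~[](q & p), 0
5. ~[]~[](q & p), 0
6. q, 0
7. ~(q & p), 1
8. ~p, 1
9. [](q & p), 2
10. q & p, 0
11. p, 0
12. q & p, 1
13. q, 1
14. p, 1
Accessibility: 0R0, 0R1, 0R2, 1R0, 1R1, 1R2, 2R0, 2R1, 2R2
Branch closes: p and ~p both at 1.
Every branch closes; the branch above is one of them.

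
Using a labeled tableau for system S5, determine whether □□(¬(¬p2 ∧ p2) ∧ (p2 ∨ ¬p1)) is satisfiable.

1. □□(¬(¬p2 ∧ p2) ∧ (p2 ∨ ¬p1)), w0
2. □(¬(¬p2 ∧ p2) ∧ (p2 ∨ ¬p1)), w0
3. ¬(¬p2 ∧ p2) ∧ (p2 ∨ ¬p1), w0
4. ¬(¬p2 ∧ p2), w0
5. p2 ∨ ¬p1, w0
6. ¬p2, w0
7. ¬p1, w0
Accessibility: w0Rw0

Satisfiable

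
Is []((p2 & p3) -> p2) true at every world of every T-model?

Tableau for the negation ~[]((p2 & p3) -> p2):
1. ~[]((p2 & p3) -> p2), w0
2. ~((p2 & p3) -> p2), w1   [~[]-rule on 1: fresh world w1, w0Rw1]
3. p2 & p3, w1   [~->-rule on 2]
4. ~p2, w1   [~->-rule on 2]
5. p2, w1   [&-rule on 3]
6. p3, w1   [&-rule on 3]
Accessibility: w0Rw0, w0Rw1, w1Rw1
Branch closes: p2 and ~p2 both at w1.
All branches of the negation close; one closing branch shown above.

Yes, valid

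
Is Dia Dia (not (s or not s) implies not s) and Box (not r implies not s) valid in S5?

Not valid

Tableau for the negation not (Dia Dia (not (s or not s) implies not s) and Box (not r implies not s)):
1. not (Dia Dia (not (s or not s) implies not s) and Box (not r implies not s)), w0
2. not Box (not r implies not s), w0
3. not (not r implies not s), w1
4. not r, w1
5. s, w1
Accessibility: w0Rw0, w0Rw1, w1Rw0, w1Rw1
The negation has an open branch (countermodel exists).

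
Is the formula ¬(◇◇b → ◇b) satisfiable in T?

1. ¬(◇◇b → ◇b), w0
2. ◇◇b, w0   [¬→-rule on 1]
3. ¬◇b, w0   [¬→-rule on 1]
4. ¬b, w0   [¬◇-rule on 3 via w0Rw0]
5. ◇b, w1   [◇-rule on 2: fresh world w1, w0Rw1]
6. ¬b, w1   [¬◇-rule on 3 via w0Rw1]
7. b, w2   [◇-rule on 5: fresh world w2, w1Rw2]
Accessibility: w0Rw0, w0Rw1, w1Rw1, w1Rw2, w2Rw2

Yes, satisfiable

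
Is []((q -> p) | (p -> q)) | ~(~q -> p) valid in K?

Tableau for the negation ~([]((q -> p) | (p -> q)) | ~(~q -> p)):
1. ~([]((q -> p) | (p -> q)) | ~(~q -> p)), u
2. ~[]((q -> p) | (p -> q)), u
3. ~q -> p, u
4. p, u
5. ~((q -> p) | (p -> q)), v
6. ~(q -> p), v
7. ~(p -> q), v
8. q, v
9. ~p, v
10. p, v
11. ~q, v
Accessibility: uRv
Branch closes: p and ~p both at v.
All branches of the negation close; one closing branch shown above.

Valid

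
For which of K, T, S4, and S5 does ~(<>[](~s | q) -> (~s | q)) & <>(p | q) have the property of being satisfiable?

K, T, S4

S4-tableau for the formula:
1. ~(<>[](~s | q) -> (~s | q)) & <>(p | q), w0
2. ~(<>[](~s | q) -> (~s | q)), w0
3. <>(p | q), w0
4. <>[](~s | q), w0
5. ~(~s | q), w0
6. s, w0
7. ~q, w0
8. p | q, w1
9. q, w1
10. [](~s | q), w2
11. ~s | q, w2
12. q, w2
Accessibility: w0Rw0, w0Rw1, w0Rw2, w1Rw1, w2Rw2
Complete open branch: satisfiable in S4, hence also in K, T (this S4-model is also a K-model and a T-model).
S5-tableau for the formula:
1. ~(<>[](~s | q) -> (~s | q)) & <>(p | q), w0
2. ~(<>[](~s | q) -> (~s | q)), w0
3. <>(p | q), w0
4. <>[](~s | q), w0
5. ~(~s | q), w0
6. s, w0
7. ~q, w0
8. p | q, w1
9. q, w1
10. [](~s | q), w2
11. ~s | q, w0
12. ~s | q, w1
13. ~s | q, w2
14. q, w0
Accessibility: w0Rw0, w0Rw1, w0Rw2, w1Rw0, w1Rw1, w1Rw2, w2Rw0, w2Rw1, w2Rw2
Branch closes: q and ~q both at w0.
Every branch closes (one shown): unsatisfiable in S5.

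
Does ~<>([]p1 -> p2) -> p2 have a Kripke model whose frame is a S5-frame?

1. ~<>([]p1 -> p2) -> p2, u
2. p2, u
Accessibility: uRu

Yes, satisfiable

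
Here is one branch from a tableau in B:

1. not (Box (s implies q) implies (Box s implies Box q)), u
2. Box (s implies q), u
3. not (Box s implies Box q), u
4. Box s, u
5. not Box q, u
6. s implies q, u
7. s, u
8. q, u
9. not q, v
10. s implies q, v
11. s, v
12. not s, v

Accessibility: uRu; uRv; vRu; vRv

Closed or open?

Closed

Both s and not s appear at v.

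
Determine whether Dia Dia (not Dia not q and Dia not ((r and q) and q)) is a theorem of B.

Not valid

Tableau for the negation not Dia Dia (not Dia not q and Dia not ((r and q) and q)):
1. not Dia Dia (not Dia not q and Dia not ((r and q) and q)), w0
2. not Dia (not Dia not q and Dia not ((r and q) and q)), w0
3. not (not Dia not q and Dia not ((r and q) and q)), w0
4. not Dia not ((r and q) and q), w0
5. (r and q) and q, w0
6. r and q, w0
7. q, w0
8. r, w0
Accessibility: w0Rw0
The negation has an open branch (countermodel exists).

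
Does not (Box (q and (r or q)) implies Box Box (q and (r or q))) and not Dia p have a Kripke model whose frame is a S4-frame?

Unsatisfiable

1. not (Box (q and (r or q)) implies Box Box (q and (r or q))) and not Dia p, w0
2. not (Box (q and (r or q)) implies Box Box (q and (r or q))), w0   [and-rule on 1]
3. not Dia p, w0   [and-rule on 1]
4. Box (q and (r or q)), w0   [neg-implies-rule on 2]
5. not Box Box (q and (r or q)), w0   [neg-implies-rule on 2]
6. not p, w0   [neg-Dia-rule on 3 via w0Rw0]
7. q and (r or q), w0   [Box-rule on 4 via w0Rw0]
8. q, w0   [and-rule on 7]
9. r or q, w0   [and-rule on 7]
10. not Box (q and (r or q)), w1   [neg-Box-rule on 5: fresh world w1, w0Rw1]
11. not p, w1   [neg-Dia-rule on 3 via w0Rw1]
12. q and (r or q), w1   [Box-rule on 4 via w0Rw1]
13. q, w1   [and-rule on 12]
14. r or q, w1   [and-rule on 12]
15. not (q and (r or q)), w2   [neg-Box-rule on 10: fresh world w2, w1Rw2]
16. not p, w2   [neg-Dia-rule on 3 via w0Rw2]
17. q and (r or q), w2   [Box-rule on 4 via w0Rw2]
18. q, w2   [and-rule on 17]
19. r or q, w2   [and-rule on 17]
20. not (r or q), w2   [neg-and-rule on 15 (branches; this branch)]
21. not r, w2   [neg-or-rule on 20]
22. not q, w2   [neg-or-rule on 20]
Accessibility: w0Rw0, w0Rw1, w0Rw2, w1Rw1, w1Rw2, w2Rw2
Branch closes: q and not q both at w2.
Every branch closes; the branch above is one of them.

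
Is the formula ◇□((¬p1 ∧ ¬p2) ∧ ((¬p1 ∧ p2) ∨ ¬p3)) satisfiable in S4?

1. ◇□((¬p1 ∧ ¬p2) ∧ ((¬p1 ∧ p2) ∨ ¬p3)), w0
2. □((¬p1 ∧ ¬p2) ∧ ((¬p1 ∧ p2) ∨ ¬p3)), w1
3. (¬p1 ∧ ¬p2) ∧ ((¬p1 ∧ p2) ∨ ¬p3), w1
4. ¬p1 ∧ ¬p2, w1
5. (¬p1 ∧ p2) ∨ ¬p3, w1
6. ¬p1, w1
7. ¬p2, w1
8. ¬p3, w1
Accessibility: w0Rw0, w0Rw1, w1Rw1

Satisfiable (open branch found)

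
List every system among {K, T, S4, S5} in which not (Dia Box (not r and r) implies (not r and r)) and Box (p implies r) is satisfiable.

T-tableau for the formula:
1. not (Dia Box (not r and r) implies (not r and r)) and Box (p implies r), 0
2. not (Dia Box (not r and r) implies (not r and r)), 0
3. Box (p implies r), 0
4. Dia Box (not r and r), 0
5. not (not r and r), 0
6. p implies r, 0
7. not r, 0
8. not p, 0
9. Box (not r and r), 1
10. p implies r, 1
11. not r and r, 1
12. not r, 1
13. r, 1
Accessibility: 0R0, 0R1, 1R1
Branch closes: r and not r both at 1.
Every branch closes (one shown): unsatisfiable in T, hence also in S4, S5 (every S4/S5-frame is a T-frame).
K-tableau for the formula:
1. not (Dia Box (not r and r) implies (not r and r)) and Box (p implies r), 0
2. not (Dia Box (not r and r) implies (not r and r)), 0
3. Box (p implies r), 0
4. Dia Box (not r and r), 0
5. not (not r and r), 0
6. not r, 0
7. Box (not r and r), 1
8. p implies r, 1
9. r, 1
Accessibility: 0R1
Complete open branch: satisfiable in K.

K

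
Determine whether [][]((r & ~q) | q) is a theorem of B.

Tableau for the negation ~[][]((r & ~q) | q):
1. ~[][]((r & ~q) | q), u
2. ~[]((r & ~q) | q), v
3. ~((r & ~q) | q), w
4. ~(r & ~q), w
5. ~q, w
6. ~r, w
Accessibility: uRu, uRv, vRu, vRv, vRw, wRv, wRw
The negation has an open branch (countermodel exists).

Invalid (countermodel exists)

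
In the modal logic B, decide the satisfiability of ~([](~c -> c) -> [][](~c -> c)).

Satisfiable

1. ~([](~c -> c) -> [][](~c -> c)), u
2. [](~c -> c), u
3. ~[][](~c -> c), u
4. ~c -> c, u
5. c, u
6. ~[](~c -> c), v
7. ~c -> c, v
8. c, v
9. ~(~c -> c), w
10. ~c, w
Accessibility: uRu, uRv, vRu, vRv, vRw, wRv, wRw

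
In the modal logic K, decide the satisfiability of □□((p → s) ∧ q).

Yes, satisfiable

1. □□((p → s) ∧ q), 0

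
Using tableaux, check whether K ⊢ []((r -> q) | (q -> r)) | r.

Tableau for the negation ~([]((r -> q) | (q -> r)) | r):
1. ~([]((r -> q) | (q -> r)) | r), 0
2. ~[]((r -> q) | (q -> r)), 0   [~|-rule on 1]
3. ~r, 0   [~|-rule on 1]
4. ~((r -> q) | (q -> r)), 1   [~[]-rule on 2: fresh world 1, 0R1]
5. ~(r -> q), 1   [~|-rule on 4]
6. ~(q -> r), 1   [~|-rule on 4]
7. r, 1   [~->-rule on 5]
8. ~q, 1   [~->-rule on 5]
9. q, 1   [~->-rule on 6]
10. ~r, 1   [~->-rule on 6]
Accessibility: 0R1
Branch closes: q and ~q both at 1.
All branches of the negation close; one closing branch shown above.

Valid in K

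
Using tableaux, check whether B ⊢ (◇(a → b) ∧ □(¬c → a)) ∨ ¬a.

Tableau for the negation ¬((◇(a → b) ∧ □(¬c → a)) ∨ ¬a):
1. ¬((◇(a → b) ∧ □(¬c → a)) ∨ ¬a), w0
2. ¬(◇(a → b) ∧ □(¬c → a)), w0
3. a, w0
4. ¬□(¬c → a), w0
5. ¬(¬c → a), w1
6. ¬c, w1
7. ¬a, w1
Accessibility: w0Rw0, w0Rw1, w1Rw0, w1Rw1
The negation has an open branch (countermodel exists).

Invalid (countermodel exists)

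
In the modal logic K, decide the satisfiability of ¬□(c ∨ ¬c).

No, unsatisfiable

1. ¬□(c ∨ ¬c), w0
2. ¬(c ∨ ¬c), w1   [¬□-rule on 1: fresh world w1, w0Rw1]
3. ¬c, w1   [¬∨-rule on 2]
4. c, w1   [¬∨-rule on 2]
Accessibility: w0Rw1
Branch closes: c and ¬c both at w1.
Every branch closes; the branch above is one of them.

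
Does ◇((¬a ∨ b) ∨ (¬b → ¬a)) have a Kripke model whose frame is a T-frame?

1. ◇((¬a ∨ b) ∨ (¬b → ¬a)), w0
2. (¬a ∨ b) ∨ (¬b → ¬a), w1
3. ¬b → ¬a, w1
4. ¬a, w1
Accessibility: w0Rw0, w0Rw1, w1Rw1

Satisfiable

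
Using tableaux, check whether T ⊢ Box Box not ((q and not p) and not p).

Not valid

Tableau for the negation not Box Box not ((q and not p) and not p):
1. not Box Box not ((q and not p) and not p), w0
2. not Box not ((q and not p) and not p), w1   [neg-Box-rule on 1: fresh world w1, w0Rw1]
3. (q and not p) and not p, w2   [neg-Box-rule on 2: fresh world w2, w1Rw2]
4. q and not p, w2   [and-rule on 3]
5. not p, w2   [and-rule on 3]
6. q, w2   [and-rule on 4]
Accessibility: w0Rw0, w0Rw1, w1Rw1, w1Rw2, w2Rw2
The negation has an open branch (countermodel exists).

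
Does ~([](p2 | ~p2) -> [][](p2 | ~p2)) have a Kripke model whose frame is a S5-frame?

1. ~([](p2 | ~p2) -> [][](p2 | ~p2)), u
2. [](p2 | ~p2), u   [~->-rule on 1]
3. ~[][](p2 | ~p2), u   [~->-rule on 1]
4. p2 | ~p2, u   [[]-rule on 2 via uRu]
5. ~p2, u   [|-rule on 4 (branches; this branch)]
6. ~[](p2 | ~p2), v   [~[]-rule on 3: fresh world v, uRv]
7. p2 | ~p2, v   [[]-rule on 2 via uRv]
8. ~p2, v   [|-rule on 7 (branches; this branch)]
9. ~(p2 | ~p2), w   [~[]-rule on 6: fresh world w, vRw]
10. ~p2, w   [~|-rule on 9]
11. p2, w   [~|-rule on 9]
Accessibility: uRu, uRv, uRw, vRu, vRv, vRw, wRu, wRv, wRw
Branch closes: p2 and ~p2 both at w.
(One branch shown.) All branches close.

Unsatisfiable (every branch closes)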